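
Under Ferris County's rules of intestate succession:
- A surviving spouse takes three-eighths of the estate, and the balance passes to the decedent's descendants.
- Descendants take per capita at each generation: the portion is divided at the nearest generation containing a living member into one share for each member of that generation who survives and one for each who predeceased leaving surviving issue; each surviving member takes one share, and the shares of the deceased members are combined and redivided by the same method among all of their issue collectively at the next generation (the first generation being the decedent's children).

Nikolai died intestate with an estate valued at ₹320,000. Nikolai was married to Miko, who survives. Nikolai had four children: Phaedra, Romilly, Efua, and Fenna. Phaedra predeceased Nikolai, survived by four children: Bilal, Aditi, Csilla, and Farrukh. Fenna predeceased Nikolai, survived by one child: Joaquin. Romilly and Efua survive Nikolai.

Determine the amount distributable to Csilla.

Csilla receives ₹20,000.

Miko takes three-eighths of ₹320,000 = ₹120,000. The remaining ₹200,000 passes to the descendants.
The descendants' portion (₹200,000) is divided at the children's generation into 4 shares of ₹50,000. Romilly and Efua each take ₹50,000. The 2 shares of the deceased (Phaedra and Fenna) are combined into a pool of ₹100,000.
That pool (₹100,000) is divided at the grandchildren's generation equally among Bilal, Aditi, Csilla, Farrukh, and Joaquin: ₹20,000 each.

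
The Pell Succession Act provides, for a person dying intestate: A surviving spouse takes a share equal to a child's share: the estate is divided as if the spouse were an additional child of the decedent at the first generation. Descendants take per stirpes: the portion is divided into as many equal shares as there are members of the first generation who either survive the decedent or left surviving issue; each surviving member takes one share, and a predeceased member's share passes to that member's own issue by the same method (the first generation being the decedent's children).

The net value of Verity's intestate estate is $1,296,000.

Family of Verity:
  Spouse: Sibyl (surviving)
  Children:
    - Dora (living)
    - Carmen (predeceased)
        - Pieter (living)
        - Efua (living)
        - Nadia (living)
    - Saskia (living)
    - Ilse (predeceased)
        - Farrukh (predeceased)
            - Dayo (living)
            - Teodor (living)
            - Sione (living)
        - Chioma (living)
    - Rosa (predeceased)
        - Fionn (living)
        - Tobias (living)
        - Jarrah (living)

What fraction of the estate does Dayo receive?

The spouse counts as an additional share at the children's level, so there are 6 primary shares of $216,000. Sibyl takes one such share ($216,000).
The children's combined portion ($1,080,000) is divided into 5 shares of $216,000: Dora and Saskia each take $216,000; Carmen's $216,000 share passes to Carmen's issue; Ilse's $216,000 share passes to Ilse's issue; Rosa's $216,000 share passes to Rosa's issue.
Carmen's share ($216,000) is divided into 3 shares of $72,000: Pieter, Efua, and Nadia each take $72,000.
Ilse's share ($216,000) is divided into 2 shares of $108,000: Chioma takes $108,000; Farrukh's $108,000 share passes to Farrukh's issue.
Farrukh's share ($108,000) is divided into 3 shares of $36,000: Dayo, Teodor, and Sione each take $36,000.
Rosa's share ($216,000) is divided into 3 shares of $72,000: Fionn, Tobias, and Jarrah each take $72,000.

Dayo receives 1/36 of the estate.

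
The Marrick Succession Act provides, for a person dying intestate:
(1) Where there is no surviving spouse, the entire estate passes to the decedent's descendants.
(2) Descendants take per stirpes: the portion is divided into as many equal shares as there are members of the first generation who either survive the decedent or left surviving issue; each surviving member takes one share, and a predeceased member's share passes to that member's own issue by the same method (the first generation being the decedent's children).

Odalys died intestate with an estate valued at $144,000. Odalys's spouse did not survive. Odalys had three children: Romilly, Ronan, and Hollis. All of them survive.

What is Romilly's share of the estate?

The entire $144,000 passes to the descendants.
That amount ($144,000) is divided into 3 shares of $48,000: Romilly, Ronan, and Hollis each take $48,000.

Romilly receives $48,000.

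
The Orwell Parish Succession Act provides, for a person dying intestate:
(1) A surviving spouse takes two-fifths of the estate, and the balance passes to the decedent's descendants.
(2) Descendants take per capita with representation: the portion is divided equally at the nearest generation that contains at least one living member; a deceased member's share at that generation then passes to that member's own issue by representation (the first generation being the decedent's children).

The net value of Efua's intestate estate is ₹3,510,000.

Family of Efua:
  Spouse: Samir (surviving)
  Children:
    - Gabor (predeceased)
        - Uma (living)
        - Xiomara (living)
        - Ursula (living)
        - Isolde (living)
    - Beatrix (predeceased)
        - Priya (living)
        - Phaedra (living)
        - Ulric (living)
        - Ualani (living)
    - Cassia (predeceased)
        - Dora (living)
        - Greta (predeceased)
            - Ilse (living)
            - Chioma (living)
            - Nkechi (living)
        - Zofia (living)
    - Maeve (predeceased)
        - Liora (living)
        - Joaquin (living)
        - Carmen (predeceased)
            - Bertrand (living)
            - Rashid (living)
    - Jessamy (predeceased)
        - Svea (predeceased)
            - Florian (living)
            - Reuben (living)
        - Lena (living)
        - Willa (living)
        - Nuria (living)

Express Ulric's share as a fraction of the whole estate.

Samir takes two-fifths of ₹3,510,000 = ₹1,404,000. The remaining ₹2,106,000 passes to the descendants.
No child survives, so the initial division is made at the grandchildren's generation.
The descendants' portion (₹2,106,000) is divided into 18 shares of ₹117,000: Uma, Xiomara, Ursula, Isolde, Priya, Phaedra, Ulric, Ualani, Dora, Zofia, Liora, Joaquin, Lena, Willa, and Nuria each take ₹117,000; Greta's ₹117,000 share passes to Greta's issue; Carmen's ₹117,000 share passes to Carmen's issue; Svea's ₹117,000 share passes to Svea's issue.
Greta's share (₹117,000) is divided into 3 shares of ₹39,000: Ilse, Chioma, and Nkechi each take ₹39,000.
Carmen's share (₹117,000) is divided into 2 shares of ₹58,500: Bertrand and Rashid each take ₹58,500.
Svea's share (₹117,000) is divided into 2 shares of ₹58,500: Florian and Reuben each take ₹58,500.

Ulric receives 1/30 of the estate.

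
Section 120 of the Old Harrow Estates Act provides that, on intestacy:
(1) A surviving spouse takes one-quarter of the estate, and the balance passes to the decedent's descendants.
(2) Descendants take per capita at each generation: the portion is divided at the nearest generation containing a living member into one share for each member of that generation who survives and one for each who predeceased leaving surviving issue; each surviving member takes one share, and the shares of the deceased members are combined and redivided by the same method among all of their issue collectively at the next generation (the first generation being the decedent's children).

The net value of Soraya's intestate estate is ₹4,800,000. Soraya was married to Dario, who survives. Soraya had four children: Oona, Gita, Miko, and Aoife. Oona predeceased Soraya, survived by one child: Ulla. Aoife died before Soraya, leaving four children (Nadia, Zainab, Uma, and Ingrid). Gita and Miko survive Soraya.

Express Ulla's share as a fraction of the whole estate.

Dario takes one-quarter of ₹4,800,000 = ₹1,200,000. The remaining ₹3,600,000 passes to the descendants.
The descendants' portion (₹3,600,000) is divided at the children's generation into 4 shares of ₹900,000. Gita and Miko each take ₹900,000. The 2 shares of the deceased (Oona and Aoife) are combined into a pool of ₹1,800,000.
That pool (₹1,800,000) is divided at the grandchildren's generation equally among Ulla, Nadia, Zainab, Uma, and Ingrid: ₹360,000 each.

Ulla receives 3/40 of the estate.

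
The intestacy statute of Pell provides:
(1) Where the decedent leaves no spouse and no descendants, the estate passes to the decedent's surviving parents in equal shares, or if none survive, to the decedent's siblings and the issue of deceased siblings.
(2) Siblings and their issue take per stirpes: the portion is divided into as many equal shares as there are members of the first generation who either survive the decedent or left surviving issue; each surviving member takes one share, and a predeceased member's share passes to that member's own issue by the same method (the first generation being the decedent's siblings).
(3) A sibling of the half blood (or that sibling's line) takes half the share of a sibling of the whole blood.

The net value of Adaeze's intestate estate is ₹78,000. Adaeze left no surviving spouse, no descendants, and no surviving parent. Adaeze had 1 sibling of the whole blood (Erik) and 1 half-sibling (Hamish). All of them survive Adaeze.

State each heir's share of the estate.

The entire ₹78,000 passes to the siblings and their issue.
Counting each half-blood sibling's line as half a unit, there are 3/2 units in ₹78,000, so one unit is ₹52,000. Whole-blood lines (Erik) take ₹52,000 each; half-blood lines (Hamish) take ₹26,000 each.

Hamish: ₹26,000; Erik: ₹52,000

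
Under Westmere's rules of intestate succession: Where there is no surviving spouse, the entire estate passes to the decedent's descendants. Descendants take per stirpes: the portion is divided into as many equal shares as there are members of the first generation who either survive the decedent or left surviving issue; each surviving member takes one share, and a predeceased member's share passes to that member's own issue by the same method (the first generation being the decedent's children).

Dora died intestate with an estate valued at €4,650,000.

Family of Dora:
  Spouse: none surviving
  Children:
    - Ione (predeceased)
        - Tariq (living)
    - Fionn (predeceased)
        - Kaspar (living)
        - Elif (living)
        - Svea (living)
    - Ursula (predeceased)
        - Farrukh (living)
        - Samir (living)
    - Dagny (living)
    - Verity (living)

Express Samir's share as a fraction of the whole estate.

Samir receives 1/10 of the estate.

The entire €4,650,000 passes to the descendants.
That amount (€4,650,000) is divided into 5 shares of €930,000: Dagny and Verity each take €930,000; Ione's €930,000 share passes to Ione's issue; Fionn's €930,000 share passes to Fionn's issue; Ursula's €930,000 share passes to Ursula's issue.
Ione's share (€930,000) passes entirely to Tariq.
Fionn's share (€930,000) is divided into 3 shares of €310,000: Kaspar, Elif, and Svea each take €310,000.
Ursula's share (€930,000) is divided into 2 shares of €465,000: Farrukh and Samir each take €465,000.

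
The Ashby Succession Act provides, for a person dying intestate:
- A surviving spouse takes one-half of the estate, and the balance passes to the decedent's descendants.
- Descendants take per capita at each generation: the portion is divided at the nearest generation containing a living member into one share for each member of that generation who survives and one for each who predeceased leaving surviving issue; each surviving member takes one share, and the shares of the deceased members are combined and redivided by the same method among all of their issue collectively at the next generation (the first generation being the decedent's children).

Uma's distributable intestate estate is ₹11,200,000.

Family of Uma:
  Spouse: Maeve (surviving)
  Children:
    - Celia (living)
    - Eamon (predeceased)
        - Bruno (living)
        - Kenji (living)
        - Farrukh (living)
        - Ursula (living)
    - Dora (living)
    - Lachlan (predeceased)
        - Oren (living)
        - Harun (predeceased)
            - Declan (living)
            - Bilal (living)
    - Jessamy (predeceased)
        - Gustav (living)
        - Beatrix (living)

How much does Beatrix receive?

Beatrix receives ₹420,000.

Maeve takes one-half of ₹11,200,000 = ₹5,600,000. The remaining ₹5,600,000 passes to the descendants.
The descendants' portion (₹5,600,000) is divided at the children's generation into 5 shares of ₹1,120,000. Celia and Dora each take ₹1,120,000. The 3 shares of the deceased (Eamon, Lachlan, and Jessamy) are combined into a pool of ₹3,360,000.
That pool (₹3,360,000) is divided at the grandchildren's generation into 8 shares of ₹420,000. Bruno, Kenji, Farrukh, Ursula, Oren, Gustav, and Beatrix each take ₹420,000. The remaining share for the deceased Harun (₹420,000) is carried to the next generation.
That pool (₹420,000) is divided at the great-grandchildren's generation equally among Declan and Bilal: ₹210,000 each.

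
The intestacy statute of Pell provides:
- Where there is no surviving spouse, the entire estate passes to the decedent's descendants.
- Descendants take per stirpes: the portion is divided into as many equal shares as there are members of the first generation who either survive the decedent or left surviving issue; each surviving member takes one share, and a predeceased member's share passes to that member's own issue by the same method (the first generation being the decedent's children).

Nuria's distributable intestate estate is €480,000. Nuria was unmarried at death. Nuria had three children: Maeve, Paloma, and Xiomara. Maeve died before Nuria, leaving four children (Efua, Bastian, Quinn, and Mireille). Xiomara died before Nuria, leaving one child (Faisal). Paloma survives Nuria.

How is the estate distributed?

The entire €480,000 passes to the descendants.
That amount (€480,000) is divided into 3 shares of €160,000: Paloma takes €160,000; Maeve's €160,000 share passes to Maeve's issue; Xiomara's €160,000 share passes to Xiomara's issue.
Maeve's share (€160,000) is divided into 4 shares of €40,000: Efua, Bastian, Quinn, and Mireille each take €40,000.
Xiomara's share (€160,000) passes entirely to Faisal.

Efua: €40,000; Bastian: €40,000; Quinn: €40,000; Mireille: €40,000; Paloma: €160,000; Faisal: €160,000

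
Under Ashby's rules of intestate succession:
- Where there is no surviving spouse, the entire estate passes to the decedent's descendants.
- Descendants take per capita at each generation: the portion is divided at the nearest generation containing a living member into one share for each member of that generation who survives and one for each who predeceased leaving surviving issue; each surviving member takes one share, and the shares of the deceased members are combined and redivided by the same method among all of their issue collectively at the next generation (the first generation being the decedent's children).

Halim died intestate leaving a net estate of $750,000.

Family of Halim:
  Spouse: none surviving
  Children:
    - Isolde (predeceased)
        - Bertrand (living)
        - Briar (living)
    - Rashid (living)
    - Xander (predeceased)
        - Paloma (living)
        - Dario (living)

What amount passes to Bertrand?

The entire $750,000 passes to the descendants.
That amount ($750,000) is divided at the children's generation into 3 shares of $250,000. Rashid takes $250,000. The 2 shares of the deceased (Isolde and Xander) are combined into a pool of $500,000.
That pool ($500,000) is divided at the grandchildren's generation equally among Bertrand, Briar, Paloma, and Dario: $125,000 each.

Bertrand receives $125,000.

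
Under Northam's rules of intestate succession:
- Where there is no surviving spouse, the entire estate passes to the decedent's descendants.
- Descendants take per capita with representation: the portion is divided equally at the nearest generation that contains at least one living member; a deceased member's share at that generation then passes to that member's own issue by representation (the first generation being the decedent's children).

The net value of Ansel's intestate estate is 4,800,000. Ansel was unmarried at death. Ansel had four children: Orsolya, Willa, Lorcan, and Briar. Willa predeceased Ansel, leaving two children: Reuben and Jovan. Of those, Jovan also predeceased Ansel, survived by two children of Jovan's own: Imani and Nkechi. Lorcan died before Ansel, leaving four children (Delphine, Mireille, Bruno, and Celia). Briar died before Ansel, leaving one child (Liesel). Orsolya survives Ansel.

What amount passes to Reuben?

The entire 4,800,000 passes to the descendants.
That amount (4,800,000) is divided into 4 shares of 1,200,000: Orsolya takes 1,200,000; Willa's 1,200,000 share passes to Willa's issue; Lorcan's 1,200,000 share passes to Lorcan's issue; Briar's 1,200,000 share passes to Briar's issue.
Willa's share (1,200,000) is divided into 2 shares of 600,000: Reuben takes 600,000; Jovan's 600,000 share passes to Jovan's issue.
Jovan's share (600,000) is divided into 2 shares of 300,000: Imani and Nkechi each take 300,000.
Lorcan's share (1,200,000) is divided into 4 shares of 300,000: Delphine, Mireille, Bruno, and Celia each take 300,000.
Briar's share (1,200,000) passes entirely to Liesel.

Reuben receives 600,000.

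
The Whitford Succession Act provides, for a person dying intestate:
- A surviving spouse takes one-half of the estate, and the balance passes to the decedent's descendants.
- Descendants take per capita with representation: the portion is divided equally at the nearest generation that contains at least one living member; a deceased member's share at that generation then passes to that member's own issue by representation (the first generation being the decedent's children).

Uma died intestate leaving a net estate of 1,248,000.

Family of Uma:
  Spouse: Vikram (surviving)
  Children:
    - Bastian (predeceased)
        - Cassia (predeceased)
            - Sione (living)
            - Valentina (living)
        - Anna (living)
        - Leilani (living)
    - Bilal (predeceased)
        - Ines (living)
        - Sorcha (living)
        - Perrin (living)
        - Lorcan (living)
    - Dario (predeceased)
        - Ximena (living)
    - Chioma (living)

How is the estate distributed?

Vikram takes one-half of 1,248,000 = 624,000. The remaining 624,000 passes to the descendants.
The descendants' portion (624,000) is divided into 4 shares of 156,000: Chioma takes 156,000; Bastian's 156,000 share passes to Bastian's issue; Bilal's 156,000 share passes to Bilal's issue; Dario's 156,000 share passes to Dario's issue.
Bastian's share (156,000) is divided into 3 shares of 52,000: Anna and Leilani each take 52,000; Cassia's 52,000 share passes to Cassia's issue.
Cassia's share (52,000) is divided into 2 shares of 26,000: Sione and Valentina each take 26,000.
Bilal's share (156,000) is divided into 4 shares of 39,000: Ines, Sorcha, Perrin, and Lorcan each take 39,000.
Dario's share (156,000) passes entirely to Ximena.

Vikram: 624,000; Sione: 26,000; Valentina: 26,000; Anna: 52,000; Leilani: 52,000; Ines: 39,000; Sorcha: 39,000; Perrin: 39,000; Lorcan: 39,000; Ximena: 156,000; Chioma: 156,000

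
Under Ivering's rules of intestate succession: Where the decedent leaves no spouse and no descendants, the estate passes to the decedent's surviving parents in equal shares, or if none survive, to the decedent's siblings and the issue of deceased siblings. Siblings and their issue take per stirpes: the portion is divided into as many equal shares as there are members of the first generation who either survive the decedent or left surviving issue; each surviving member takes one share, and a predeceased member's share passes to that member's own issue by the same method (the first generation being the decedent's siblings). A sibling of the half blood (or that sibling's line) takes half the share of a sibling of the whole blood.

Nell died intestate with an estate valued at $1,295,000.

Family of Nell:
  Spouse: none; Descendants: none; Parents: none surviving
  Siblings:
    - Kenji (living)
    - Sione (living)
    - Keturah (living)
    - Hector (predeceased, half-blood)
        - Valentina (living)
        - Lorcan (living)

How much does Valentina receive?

The entire $1,295,000 passes to the siblings and their issue.
Counting each half-blood sibling's line as half a unit, there are 7/2 units in $1,295,000, so one unit is $370,000. Whole-blood lines (Kenji, Sione, and Keturah) take $370,000 each; half-blood lines (Hector) take $185,000 each.
Hector's share ($185,000) is divided into 2 shares of $92,500: Valentina and Lorcan each take $92,500.

Valentina receives $92,500.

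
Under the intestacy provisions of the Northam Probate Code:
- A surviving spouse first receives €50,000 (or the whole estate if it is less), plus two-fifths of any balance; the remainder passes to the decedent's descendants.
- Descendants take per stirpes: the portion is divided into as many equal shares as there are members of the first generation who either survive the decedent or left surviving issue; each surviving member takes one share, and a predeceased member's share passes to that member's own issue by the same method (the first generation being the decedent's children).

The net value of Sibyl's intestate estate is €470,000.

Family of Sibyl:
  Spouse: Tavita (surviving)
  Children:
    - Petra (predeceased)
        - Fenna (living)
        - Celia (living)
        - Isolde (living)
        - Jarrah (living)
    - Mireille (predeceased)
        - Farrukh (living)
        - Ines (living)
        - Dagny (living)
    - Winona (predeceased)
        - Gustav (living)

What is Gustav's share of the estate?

Tavita first takes €50,000, leaving a balance of €420,000. Tavita then takes two-fifths of the balance (€168,000), for a total of €218,000. The remaining €252,000 passes to the descendants.
The descendants' portion (€252,000) is divided into 3 shares of €84,000: Petra's €84,000 share passes to Petra's issue; Mireille's €84,000 share passes to Mireille's issue; Winona's €84,000 share passes to Winona's issue.
Petra's share (€84,000) is divided into 4 shares of €21,000: Fenna, Celia, Isolde, and Jarrah each take €21,000.
Mireille's share (€84,000) is divided into 3 shares of €28,000: Farrukh, Ines, and Dagny each take €28,000.
Winona's share (€84,000) passes entirely to Gustav.

Gustav receives €84,000.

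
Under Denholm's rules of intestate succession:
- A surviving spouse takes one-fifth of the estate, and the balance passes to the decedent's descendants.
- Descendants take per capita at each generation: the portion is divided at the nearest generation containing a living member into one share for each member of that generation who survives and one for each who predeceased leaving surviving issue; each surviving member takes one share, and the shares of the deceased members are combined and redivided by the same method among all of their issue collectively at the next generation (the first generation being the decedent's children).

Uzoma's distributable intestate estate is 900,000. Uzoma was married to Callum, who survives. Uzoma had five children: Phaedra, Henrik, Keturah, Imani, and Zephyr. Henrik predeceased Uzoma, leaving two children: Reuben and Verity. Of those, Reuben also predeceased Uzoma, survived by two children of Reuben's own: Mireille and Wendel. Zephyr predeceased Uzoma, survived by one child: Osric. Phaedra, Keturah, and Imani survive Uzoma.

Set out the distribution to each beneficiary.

Callum: 180,000; Phaedra: 144,000; Mireille: 48,000; Wendel: 48,000; Verity: 96,000; Keturah: 144,000; Imani: 144,000; Osric: 96,000

Callum takes one-fifth of 900,000 = 180,000. The remaining 720,000 passes to the descendants.
The descendants' portion (720,000) is divided at the children's generation into 5 shares of 144,000. Phaedra, Keturah, and Imani each take 144,000. The 2 shares of the deceased (Henrik and Zephyr) are combined into a pool of 288,000.
That pool (288,000) is divided at the grandchildren's generation into 3 shares of 96,000. Verity and Osric each take 96,000. The remaining share for the deceased Reuben (96,000) is carried to the next generation.
That pool (96,000) is divided at the great-grandchildren's generation equally among Mireille and Wendel: 48,000 each.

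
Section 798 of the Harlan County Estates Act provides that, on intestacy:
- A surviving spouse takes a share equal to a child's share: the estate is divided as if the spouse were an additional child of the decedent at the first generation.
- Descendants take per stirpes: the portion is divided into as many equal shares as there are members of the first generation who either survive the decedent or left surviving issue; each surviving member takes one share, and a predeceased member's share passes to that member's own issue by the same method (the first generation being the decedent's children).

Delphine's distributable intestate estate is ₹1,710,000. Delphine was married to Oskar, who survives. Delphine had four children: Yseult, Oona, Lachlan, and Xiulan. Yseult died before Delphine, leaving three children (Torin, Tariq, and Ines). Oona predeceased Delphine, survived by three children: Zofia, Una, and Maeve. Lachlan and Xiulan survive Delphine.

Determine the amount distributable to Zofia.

The spouse counts as an additional share at the children's level, so there are 5 primary shares of ₹342,000. Oskar takes one such share (₹342,000).
The children's combined portion (₹1,368,000) is divided into 4 shares of ₹342,000: Lachlan and Xiulan each take ₹342,000; Yseult's ₹342,000 share passes to Yseult's issue; Oona's ₹342,000 share passes to Oona's issue.
Yseult's share (₹342,000) is divided into 3 shares of ₹114,000: Torin, Tariq, and Ines each take ₹114,000.
Oona's share (₹342,000) is divided into 3 shares of ₹114,000: Zofia, Una, and Maeve each take ₹114,000.

Zofia receives ₹114,000.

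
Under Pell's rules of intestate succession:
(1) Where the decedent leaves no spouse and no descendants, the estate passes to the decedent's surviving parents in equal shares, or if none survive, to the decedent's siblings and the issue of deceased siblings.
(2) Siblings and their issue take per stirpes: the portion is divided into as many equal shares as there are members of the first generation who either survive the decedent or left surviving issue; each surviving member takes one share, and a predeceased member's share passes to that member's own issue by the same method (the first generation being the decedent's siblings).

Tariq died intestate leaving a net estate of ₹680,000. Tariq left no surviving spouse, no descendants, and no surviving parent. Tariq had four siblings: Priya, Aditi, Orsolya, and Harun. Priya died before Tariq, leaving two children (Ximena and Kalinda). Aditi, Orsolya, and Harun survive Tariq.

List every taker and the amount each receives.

Ximena: ₹85,000; Kalinda: ₹85,000; Aditi: ₹170,000; Orsolya: ₹170,000; Harun: ₹170,000

The entire ₹680,000 passes to the siblings and their issue.
That amount (₹680,000) is divided into 4 shares of ₹170,000: Aditi, Orsolya, and Harun each take ₹170,000; Priya's ₹170,000 share passes to Priya's issue.
Priya's share (₹170,000) is divided into 2 shares of ₹85,000: Ximena and Kalinda each take ₹85,000.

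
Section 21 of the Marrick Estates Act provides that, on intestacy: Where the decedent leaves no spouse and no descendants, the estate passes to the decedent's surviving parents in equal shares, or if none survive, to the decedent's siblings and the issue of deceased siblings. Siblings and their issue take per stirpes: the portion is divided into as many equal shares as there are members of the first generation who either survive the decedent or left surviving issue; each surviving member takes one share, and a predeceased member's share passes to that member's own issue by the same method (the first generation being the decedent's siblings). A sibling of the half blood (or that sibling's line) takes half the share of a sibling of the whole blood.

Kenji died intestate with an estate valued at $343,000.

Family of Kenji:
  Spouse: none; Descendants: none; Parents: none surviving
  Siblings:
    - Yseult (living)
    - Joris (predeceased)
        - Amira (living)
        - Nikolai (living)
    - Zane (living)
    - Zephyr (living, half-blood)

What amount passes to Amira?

Amira receives $49,000.

The entire $343,000 passes to the siblings and their issue.
Counting each half-blood sibling's line as half a unit, there are 7/2 units in $343,000, so one unit is $98,000. Whole-blood lines (Yseult, Joris, and Zane) take $98,000 each; half-blood lines (Zephyr) take $49,000 each.
Joris's share ($98,000) is divided into 2 shares of $49,000: Amira and Nikolai each take $49,000.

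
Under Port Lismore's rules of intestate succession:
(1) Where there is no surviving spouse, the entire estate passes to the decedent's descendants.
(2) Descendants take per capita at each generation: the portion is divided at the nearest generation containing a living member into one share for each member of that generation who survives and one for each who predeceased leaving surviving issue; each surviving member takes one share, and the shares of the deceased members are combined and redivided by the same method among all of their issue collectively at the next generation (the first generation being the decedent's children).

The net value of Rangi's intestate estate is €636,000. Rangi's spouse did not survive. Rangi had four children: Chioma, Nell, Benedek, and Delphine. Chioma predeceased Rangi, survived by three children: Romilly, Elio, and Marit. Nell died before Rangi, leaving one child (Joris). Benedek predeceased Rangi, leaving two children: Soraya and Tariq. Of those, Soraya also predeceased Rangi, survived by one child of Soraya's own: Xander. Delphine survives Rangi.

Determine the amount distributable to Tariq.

Tariq receives €79,500.

The entire €636,000 passes to the descendants.
That amount (€636,000) is divided at the children's generation into 4 shares of €159,000. Delphine takes €159,000. The 3 shares of the deceased (Chioma, Nell, and Benedek) are combined into a pool of €477,000.
That pool (€477,000) is divided at the grandchildren's generation into 6 shares of €79,500. Romilly, Elio, Marit, Joris, and Tariq each take €79,500. The remaining share for the deceased Soraya (€79,500) is carried to the next generation.
That pool (€79,500) passes entirely to Xander, the sole taker at the great-grandchildren's generation.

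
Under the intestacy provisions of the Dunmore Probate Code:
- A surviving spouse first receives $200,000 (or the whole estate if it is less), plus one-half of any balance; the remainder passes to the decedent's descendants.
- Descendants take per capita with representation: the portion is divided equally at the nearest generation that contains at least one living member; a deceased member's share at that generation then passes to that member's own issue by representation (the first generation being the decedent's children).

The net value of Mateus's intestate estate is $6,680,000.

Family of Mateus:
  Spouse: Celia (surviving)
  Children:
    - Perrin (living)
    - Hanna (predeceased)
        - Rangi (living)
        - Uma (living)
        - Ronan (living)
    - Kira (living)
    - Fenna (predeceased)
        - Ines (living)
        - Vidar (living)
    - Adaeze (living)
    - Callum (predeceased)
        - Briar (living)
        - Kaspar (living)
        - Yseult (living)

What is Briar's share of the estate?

Celia first takes $200,000, leaving a balance of $6,480,000. Celia then takes one-half of the balance ($3,240,000), for a total of $3,440,000. The remaining $3,240,000 passes to the descendants.
The descendants' portion ($3,240,000) is divided into 6 shares of $540,000: Perrin, Kira, and Adaeze each take $540,000; Hanna's $540,000 share passes to Hanna's issue; Fenna's $540,000 share passes to Fenna's issue; Callum's $540,000 share passes to Callum's issue.
Hanna's share ($540,000) is divided into 3 shares of $180,000: Rangi, Uma, and Ronan each take $180,000.
Fenna's share ($540,000) is divided into 2 shares of $270,000: Ines and Vidar each take $270,000.
Callum's share ($540,000) is divided into 3 shares of $180,000: Briar, Kaspar, and Yseult each take $180,000.

Briar receives $180,000.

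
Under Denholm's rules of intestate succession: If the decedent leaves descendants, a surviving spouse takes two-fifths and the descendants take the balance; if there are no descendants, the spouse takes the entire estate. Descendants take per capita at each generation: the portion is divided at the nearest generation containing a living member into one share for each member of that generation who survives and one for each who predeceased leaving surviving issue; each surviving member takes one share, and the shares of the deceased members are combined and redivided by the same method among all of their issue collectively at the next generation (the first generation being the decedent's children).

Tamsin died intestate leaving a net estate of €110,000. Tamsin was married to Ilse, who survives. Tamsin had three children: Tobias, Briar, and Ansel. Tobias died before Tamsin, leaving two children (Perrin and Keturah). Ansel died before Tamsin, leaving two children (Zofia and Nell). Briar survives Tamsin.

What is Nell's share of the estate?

Ilse takes two-fifths of €110,000 = €44,000. The remaining €66,000 passes to the descendants.
The descendants' portion (€66,000) is divided at the children's generation into 3 shares of €22,000. Briar takes €22,000. The 2 shares of the deceased (Tobias and Ansel) are combined into a pool of €44,000.
That pool (€44,000) is divided at the grandchildren's generation equally among Perrin, Keturah, Zofia, and Nell: €11,000 each.

Nell receives €11,000.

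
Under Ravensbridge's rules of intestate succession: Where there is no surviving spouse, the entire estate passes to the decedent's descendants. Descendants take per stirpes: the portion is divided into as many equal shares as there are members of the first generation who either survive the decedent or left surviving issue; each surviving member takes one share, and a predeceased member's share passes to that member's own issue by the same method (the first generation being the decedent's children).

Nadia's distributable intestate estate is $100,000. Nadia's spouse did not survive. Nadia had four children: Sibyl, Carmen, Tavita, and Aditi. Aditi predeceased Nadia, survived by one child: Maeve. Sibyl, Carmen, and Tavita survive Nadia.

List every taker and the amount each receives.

The entire $100,000 passes to the descendants.
That amount ($100,000) is divided into 4 shares of $25,000: Sibyl, Carmen, and Tavita each take $25,000; Aditi's $25,000 share passes to Aditi's issue.
Aditi's share ($25,000) passes entirely to Maeve.

Sibyl: $25,000; Carmen: $25,000; Tavita: $25,000; Maeve: $25,000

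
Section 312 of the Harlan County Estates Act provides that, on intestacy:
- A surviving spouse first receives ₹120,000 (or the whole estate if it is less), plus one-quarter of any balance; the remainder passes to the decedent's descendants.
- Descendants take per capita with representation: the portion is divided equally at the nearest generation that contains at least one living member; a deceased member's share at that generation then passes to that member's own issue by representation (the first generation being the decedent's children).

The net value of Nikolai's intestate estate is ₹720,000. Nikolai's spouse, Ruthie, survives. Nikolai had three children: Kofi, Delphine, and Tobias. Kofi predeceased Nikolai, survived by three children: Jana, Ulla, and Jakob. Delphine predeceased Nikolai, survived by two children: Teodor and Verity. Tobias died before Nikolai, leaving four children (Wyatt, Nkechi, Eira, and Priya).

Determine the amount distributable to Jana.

Jana receives ₹50,000.

Ruthie first takes ₹120,000, leaving a balance of ₹600,000. Ruthie then takes one-quarter of the balance (₹150,000), for a total of ₹270,000. The remaining ₹450,000 passes to the descendants.
No child survives, so the initial division is made at the grandchildren's generation.
The descendants' portion (₹450,000) is divided into 9 shares of ₹50,000: Jana, Ulla, Jakob, Teodor, Verity, Wyatt, Nkechi, Eira, and Priya each take ₹50,000.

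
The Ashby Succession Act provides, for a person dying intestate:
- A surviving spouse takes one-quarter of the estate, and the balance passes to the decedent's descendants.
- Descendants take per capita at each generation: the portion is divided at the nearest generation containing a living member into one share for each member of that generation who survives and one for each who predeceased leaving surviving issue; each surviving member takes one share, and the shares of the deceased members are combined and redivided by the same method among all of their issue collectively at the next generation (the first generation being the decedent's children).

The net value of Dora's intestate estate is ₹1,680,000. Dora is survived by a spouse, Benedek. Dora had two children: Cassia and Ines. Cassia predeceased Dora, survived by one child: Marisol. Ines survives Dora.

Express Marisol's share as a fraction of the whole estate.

Benedek takes one-quarter of ₹1,680,000 = ₹420,000. The remaining ₹1,260,000 passes to the descendants.
The descendants' portion (₹1,260,000) is divided at the children's generation into 2 shares of ₹630,000. Ines takes ₹630,000. The remaining share for the deceased Cassia (₹630,000) is carried to the next generation.
That pool (₹630,000) passes entirely to Marisol, the sole taker at the grandchildren's generation.

Marisol receives 3/8 of the estate.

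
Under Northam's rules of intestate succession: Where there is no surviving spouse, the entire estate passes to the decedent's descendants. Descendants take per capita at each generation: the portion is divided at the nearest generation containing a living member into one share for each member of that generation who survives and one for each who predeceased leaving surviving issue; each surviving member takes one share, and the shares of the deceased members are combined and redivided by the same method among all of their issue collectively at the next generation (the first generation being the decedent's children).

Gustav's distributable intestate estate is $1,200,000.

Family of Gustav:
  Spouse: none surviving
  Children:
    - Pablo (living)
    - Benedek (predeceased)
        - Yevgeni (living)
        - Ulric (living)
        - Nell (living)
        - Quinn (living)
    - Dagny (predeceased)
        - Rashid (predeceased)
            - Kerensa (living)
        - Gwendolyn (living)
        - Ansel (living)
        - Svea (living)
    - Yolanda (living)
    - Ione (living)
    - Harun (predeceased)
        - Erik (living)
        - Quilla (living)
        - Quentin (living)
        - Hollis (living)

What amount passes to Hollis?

Hollis receives $50,000.

The entire $1,200,000 passes to the descendants.
That amount ($1,200,000) is divided at the children's generation into 6 shares of $200,000. Pablo, Yolanda, and Ione each take $200,000. The 3 shares of the deceased (Benedek, Dagny, and Harun) are combined into a pool of $600,000.
That pool ($600,000) is divided at the grandchildren's generation into 12 shares of $50,000. Yevgeni, Ulric, Nell, Quinn, Gwendolyn, Ansel, Svea, Erik, Quilla, Quentin, and Hollis each take $50,000. The remaining share for the deceased Rashid ($50,000) is carried to the next generation.
That pool ($50,000) passes entirely to Kerensa, the sole taker at the great-grandchildren's generation.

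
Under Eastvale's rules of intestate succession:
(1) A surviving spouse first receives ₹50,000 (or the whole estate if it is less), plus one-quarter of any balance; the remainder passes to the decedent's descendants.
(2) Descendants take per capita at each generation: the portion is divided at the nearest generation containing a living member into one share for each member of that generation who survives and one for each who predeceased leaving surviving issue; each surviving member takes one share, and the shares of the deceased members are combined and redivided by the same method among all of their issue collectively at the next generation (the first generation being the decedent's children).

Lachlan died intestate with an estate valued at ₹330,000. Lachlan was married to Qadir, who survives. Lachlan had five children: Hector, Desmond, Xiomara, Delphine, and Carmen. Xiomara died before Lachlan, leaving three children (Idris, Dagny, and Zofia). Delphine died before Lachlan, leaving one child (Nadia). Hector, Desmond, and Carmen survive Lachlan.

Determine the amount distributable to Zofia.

Zofia receives ₹21,000.

Qadir first takes ₹50,000, leaving a balance of ₹280,000. Qadir then takes one-quarter of the balance (₹70,000), for a total of ₹120,000. The remaining ₹210,000 passes to the descendants.
The descendants' portion (₹210,000) is divided at the children's generation into 5 shares of ₹42,000. Hector, Desmond, and Carmen each take ₹42,000. The 2 shares of the deceased (Xiomara and Delphine) are combined into a pool of ₹84,000.
That pool (₹84,000) is divided at the grandchildren's generation equally among Idris, Dagny, Zofia, and Nadia: ₹21,000 each.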